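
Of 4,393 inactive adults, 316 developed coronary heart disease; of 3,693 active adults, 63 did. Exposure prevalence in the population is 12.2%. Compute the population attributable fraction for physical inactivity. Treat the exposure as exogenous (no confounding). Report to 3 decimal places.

p₁ = P(outcome | exposed) = 316/4393 = 0.071933
p₀ = P(outcome | unexposed) = 63/3693 = 0.017059
Overall risk P(Y=1) = π·p₁ + (1−π)·p₀ = 0.122×0.071933 + 0.878×0.017059 = 0.023754.
Under exogeneity, PAF = [P(Y=1) − p₀] / P(Y=1).
PAF = (0.023754 − 0.017059) / 0.023754 ≈ 0.2818

PAF ≈ 0.282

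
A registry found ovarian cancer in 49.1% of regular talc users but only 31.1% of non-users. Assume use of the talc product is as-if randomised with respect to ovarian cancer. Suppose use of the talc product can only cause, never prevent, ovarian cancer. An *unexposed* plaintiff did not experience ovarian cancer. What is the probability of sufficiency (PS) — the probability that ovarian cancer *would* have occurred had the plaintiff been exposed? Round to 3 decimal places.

p₁ = 0.491, p₀ = 0.311.
Under exogeneity and monotonicity, PS = (p₁ − p₀) / (1 − p₀).
PS = (0.491 − 0.311) / (1 − 0.311) = 0.18 / 0.689 ≈ 0.2612

PS ≈ 0.261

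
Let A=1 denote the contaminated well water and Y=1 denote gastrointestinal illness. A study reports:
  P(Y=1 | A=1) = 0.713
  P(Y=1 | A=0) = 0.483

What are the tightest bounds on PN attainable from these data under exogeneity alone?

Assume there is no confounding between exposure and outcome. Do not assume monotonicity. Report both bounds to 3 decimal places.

0.323 ≤ PN ≤ 0.725

Let p₁ = 0.713, p₀ = 0.483.
Under exogeneity alone the bounds on PN are max{0,(p₁−p₀)/p₁} ≤ PN ≤ min{1,(1−p₀)/p₁}.
  lower = (p₁ − p₀)/p₁ = 0.23 / 0.713 ≈ 0.3226
  upper = min{1, (1 − p₀)/p₁} = 0.517 / 0.713 ≈ 0.7251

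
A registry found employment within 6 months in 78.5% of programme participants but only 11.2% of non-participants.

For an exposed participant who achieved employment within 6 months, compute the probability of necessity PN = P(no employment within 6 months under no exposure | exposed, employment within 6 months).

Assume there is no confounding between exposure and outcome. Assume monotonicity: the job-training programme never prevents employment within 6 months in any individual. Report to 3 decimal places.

p₁ = 0.785, p₀ = 0.112.
Under exogeneity and monotonicity, PN = (p₁ − p₀) / p₁.
PN = (0.785 − 0.112) / 0.785 = 0.673 / 0.785 ≈ 0.8573

PN ≈ 0.857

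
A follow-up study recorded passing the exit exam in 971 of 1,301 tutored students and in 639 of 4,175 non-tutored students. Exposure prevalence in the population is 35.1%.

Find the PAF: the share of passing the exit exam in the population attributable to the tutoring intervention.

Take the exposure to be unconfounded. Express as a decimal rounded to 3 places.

PAF ≈ 0.576

p₁ = P(outcome | exposed) = 971/1301 = 0.74635
p₀ = P(outcome | unexposed) = 639/4175 = 0.15305
Overall risk P(Y=1) = π·p₁ + (1−π)·p₀ = 0.351×0.74635 + 0.649×0.15305 = 0.3613.
Under exogeneity, PAF = [P(Y=1) − p₀] / P(Y=1).
PAF = (0.3613 − 0.15305) / 0.3613 ≈ 0.5764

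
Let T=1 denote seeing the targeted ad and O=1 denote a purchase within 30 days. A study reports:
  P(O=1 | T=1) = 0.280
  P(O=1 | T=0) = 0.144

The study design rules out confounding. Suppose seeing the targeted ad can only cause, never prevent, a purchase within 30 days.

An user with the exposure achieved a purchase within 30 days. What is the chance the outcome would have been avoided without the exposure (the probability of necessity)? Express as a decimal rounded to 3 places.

Let p₁ = 0.28, p₀ = 0.144.
Under exogeneity and monotonicity, PN = (p₁ − p₀) / p₁.
PN = (0.28 − 0.144) / 0.28 = 0.136 / 0.28 ≈ 0.4857

PN ≈ 0.486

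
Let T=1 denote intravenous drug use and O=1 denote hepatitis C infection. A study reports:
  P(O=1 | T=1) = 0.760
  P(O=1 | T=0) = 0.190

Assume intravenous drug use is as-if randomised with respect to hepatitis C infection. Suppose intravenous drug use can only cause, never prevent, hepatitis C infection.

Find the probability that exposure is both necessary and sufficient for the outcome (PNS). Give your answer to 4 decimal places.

Let p₁ = 0.76, p₀ = 0.19.
Under exogeneity and monotonicity, PNS = p₁ − p₀.
PNS = 0.76 − 0.19 = 0.57

PNS ≈ 0.5700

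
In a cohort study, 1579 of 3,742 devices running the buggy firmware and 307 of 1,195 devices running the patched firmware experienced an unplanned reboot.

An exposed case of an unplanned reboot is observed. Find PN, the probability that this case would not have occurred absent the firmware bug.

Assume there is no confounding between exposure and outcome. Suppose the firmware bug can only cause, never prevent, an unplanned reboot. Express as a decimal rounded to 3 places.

PN ≈ 0.391

p₁ = P(outcome | exposed) = 1579/3742 = 0.42197
p₀ = P(outcome | unexposed) = 307/1195 = 0.2569
Under exogeneity and monotonicity, PN = (p₁ − p₀) / p₁.
PN = (0.42197 − 0.2569) / 0.42197 = 0.16506 / 0.42197 ≈ 0.3912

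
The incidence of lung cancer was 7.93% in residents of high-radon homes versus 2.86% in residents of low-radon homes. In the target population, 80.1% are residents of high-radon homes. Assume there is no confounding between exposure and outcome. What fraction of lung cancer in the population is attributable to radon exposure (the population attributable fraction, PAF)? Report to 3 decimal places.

p₁ = 0.0793, p₀ = 0.0286.
Overall risk P(Y=1) = π·p₁ + (1−π)·p₀ = 0.801×0.0793 + 0.199×0.0286 = 0.069211.
Under exogeneity, PAF = [P(Y=1) − p₀] / P(Y=1).
PAF = (0.069211 − 0.0286) / 0.069211 ≈ 0.5868

PAF ≈ 0.587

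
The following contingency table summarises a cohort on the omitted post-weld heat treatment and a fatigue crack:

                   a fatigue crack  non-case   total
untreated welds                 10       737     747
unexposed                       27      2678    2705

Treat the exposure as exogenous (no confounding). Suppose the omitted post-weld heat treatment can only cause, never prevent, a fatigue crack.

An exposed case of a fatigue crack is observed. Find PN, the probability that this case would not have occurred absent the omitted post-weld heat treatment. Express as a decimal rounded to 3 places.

p₁ = P(outcome | exposed) = 10/747 = 0.013387
p₀ = P(outcome | unexposed) = 27/2705 = 0.0099815
Under exogeneity and monotonicity, PN = (p₁ − p₀)/p₁.
PN = (0.013387 − 0.0099815) / 0.013387 ≈ 0.2544

PN ≈ 0.254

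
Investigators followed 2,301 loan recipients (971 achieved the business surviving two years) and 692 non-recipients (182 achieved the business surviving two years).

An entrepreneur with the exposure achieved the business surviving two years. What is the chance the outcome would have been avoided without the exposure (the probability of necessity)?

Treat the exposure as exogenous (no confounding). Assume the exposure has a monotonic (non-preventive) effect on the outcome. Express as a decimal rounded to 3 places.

PN ≈ 0.377

p₁ = P(outcome | exposed) = 971/2301 = 0.42199
p₀ = P(outcome | unexposed) = 182/692 = 0.26301
Under exogeneity and monotonicity, PN = (p₁ − p₀) / p₁.
PN = (0.42199 − 0.26301) / 0.42199 = 0.15898 / 0.42199 ≈ 0.3767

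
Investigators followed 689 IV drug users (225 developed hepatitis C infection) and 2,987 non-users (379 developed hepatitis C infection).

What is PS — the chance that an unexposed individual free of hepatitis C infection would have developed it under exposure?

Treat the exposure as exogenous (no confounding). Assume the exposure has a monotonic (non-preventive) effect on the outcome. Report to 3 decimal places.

p₁ = P(outcome | exposed) = 225/689 = 0.32656
p₀ = P(outcome | unexposed) = 379/2987 = 0.12688
Under exogeneity and monotonicity, PS = (p₁ − p₀) / (1 − p₀).
PS = (0.32656 − 0.12688) / (1 − 0.12688) = 0.19968 / 0.87312 ≈ 0.2287

PS ≈ 0.229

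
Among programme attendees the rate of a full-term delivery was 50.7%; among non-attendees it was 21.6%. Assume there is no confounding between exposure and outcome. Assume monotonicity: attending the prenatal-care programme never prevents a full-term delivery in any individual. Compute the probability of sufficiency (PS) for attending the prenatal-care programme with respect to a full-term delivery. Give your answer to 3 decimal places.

p₁ = 0.507, p₀ = 0.216.
Under exogeneity and monotonicity, PS = (p₁ − p₀) / (1 − p₀).
PS = (0.507 − 0.216) / (1 − 0.216) = 0.291 / 0.784 ≈ 0.3712

PS ≈ 0.371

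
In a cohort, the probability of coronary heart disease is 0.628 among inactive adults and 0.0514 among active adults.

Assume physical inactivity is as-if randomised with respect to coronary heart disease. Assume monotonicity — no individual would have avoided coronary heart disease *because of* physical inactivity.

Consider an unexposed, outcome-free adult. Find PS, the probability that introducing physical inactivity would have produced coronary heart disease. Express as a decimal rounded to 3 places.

Let p₁ = 0.628, p₀ = 0.0514.
Under exogeneity and monotonicity, PS = (p₁ − p₀) / (1 − p₀).
PS = (0.628 − 0.0514) / (1 − 0.0514) = 0.5766 / 0.9486 ≈ 0.6078

PS ≈ 0.608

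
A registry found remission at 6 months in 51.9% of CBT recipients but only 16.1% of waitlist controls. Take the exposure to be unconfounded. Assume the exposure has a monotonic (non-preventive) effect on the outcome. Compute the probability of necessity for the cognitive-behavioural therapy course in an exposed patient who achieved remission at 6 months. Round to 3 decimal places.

PN ≈ 0.690

p₁ = 0.519, p₀ = 0.161.
Under exogeneity and monotonicity, PN = (p₁ − p₀) / p₁.
PN = (0.519 − 0.161) / 0.519 = 0.358 / 0.519 ≈ 0.6898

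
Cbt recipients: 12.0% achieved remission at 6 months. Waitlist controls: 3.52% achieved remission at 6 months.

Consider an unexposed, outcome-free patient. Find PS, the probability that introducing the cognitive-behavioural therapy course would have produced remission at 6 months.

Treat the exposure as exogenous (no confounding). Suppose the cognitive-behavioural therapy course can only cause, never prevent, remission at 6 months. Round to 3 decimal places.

p₁ = 0.12, p₀ = 0.0352.
Under exogeneity and monotonicity, PS = (p₁ − p₀) / (1 − p₀).
PS = (0.12 − 0.0352) / (1 − 0.0352) = 0.0848 / 0.9648 ≈ 0.0879

PS ≈ 0.088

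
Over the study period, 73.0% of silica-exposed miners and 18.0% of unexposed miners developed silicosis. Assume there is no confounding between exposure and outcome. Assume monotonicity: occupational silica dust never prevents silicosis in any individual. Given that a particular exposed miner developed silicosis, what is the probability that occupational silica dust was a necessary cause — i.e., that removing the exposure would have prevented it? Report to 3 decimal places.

PN ≈ 0.753

p₁ = 0.73, p₀ = 0.18.
Under exogeneity and monotonicity, PN = (p₁ − p₀) / p₁.
PN = (0.73 − 0.18) / 0.73 = 0.55 / 0.73 ≈ 0.7534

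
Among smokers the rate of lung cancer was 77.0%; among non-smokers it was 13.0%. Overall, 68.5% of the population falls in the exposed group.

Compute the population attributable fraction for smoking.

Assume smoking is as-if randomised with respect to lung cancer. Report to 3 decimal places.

p₁ = 0.77, p₀ = 0.13.
Overall risk P(Y=1) = π·p₁ + (1−π)·p₀ = 0.685×0.77 + 0.315×0.13 = 0.5684.
Under exogeneity, PAF = [P(Y=1) − p₀] / P(Y=1).
PAF = (0.5684 − 0.13) / 0.5684 ≈ 0.7713

PAF ≈ 0.771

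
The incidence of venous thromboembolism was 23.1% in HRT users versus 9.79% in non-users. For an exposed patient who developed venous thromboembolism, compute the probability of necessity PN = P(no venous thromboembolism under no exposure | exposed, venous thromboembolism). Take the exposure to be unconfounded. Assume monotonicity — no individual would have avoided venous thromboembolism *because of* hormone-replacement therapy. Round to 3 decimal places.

p₁ = 0.231, p₀ = 0.0979.
Under exogeneity and monotonicity, PN = (p₁ − p₀) / p₁.
PN = (0.231 − 0.0979) / 0.231 = 0.1331 / 0.231 ≈ 0.5762

PN ≈ 0.576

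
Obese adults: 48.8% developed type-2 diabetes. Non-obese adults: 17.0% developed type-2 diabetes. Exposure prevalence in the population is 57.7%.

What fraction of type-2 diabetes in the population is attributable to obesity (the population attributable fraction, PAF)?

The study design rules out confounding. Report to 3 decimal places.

PAF ≈ 0.519

p₁ = 0.488, p₀ = 0.17.
Overall risk P(Y=1) = π·p₁ + (1−π)·p₀ = 0.577×0.488 + 0.423×0.17 = 0.35349.
Under exogeneity, PAF = [P(Y=1) − p₀] / P(Y=1).
PAF = (0.35349 − 0.17) / 0.35349 ≈ 0.5191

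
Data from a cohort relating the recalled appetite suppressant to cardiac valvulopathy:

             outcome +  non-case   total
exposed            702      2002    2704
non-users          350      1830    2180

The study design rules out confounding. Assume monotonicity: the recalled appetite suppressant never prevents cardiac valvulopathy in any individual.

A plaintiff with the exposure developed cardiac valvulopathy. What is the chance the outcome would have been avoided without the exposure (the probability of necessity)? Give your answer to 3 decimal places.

PN ≈ 0.382

p₁ = P(outcome | exposed) = 702/2704 = 0.25962
p₀ = P(outcome | unexposed) = 350/2180 = 0.16055
Under exogeneity and monotonicity, PN = (p₁ − p₀) / p₁.
PN = (0.25962 − 0.16055) / 0.25962 = 0.099065 / 0.25962 ≈ 0.3816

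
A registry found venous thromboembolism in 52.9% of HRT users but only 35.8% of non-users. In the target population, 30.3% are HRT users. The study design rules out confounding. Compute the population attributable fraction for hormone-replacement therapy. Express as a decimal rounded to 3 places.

PAF ≈ 0.126

p₁ = 0.529, p₀ = 0.358.
Overall risk P(Y=1) = π·p₁ + (1−π)·p₀ = 0.303×0.529 + 0.697×0.358 = 0.40981.
Under exogeneity, PAF = [P(Y=1) − p₀] / P(Y=1).
PAF = (0.40981 − 0.358) / 0.40981 ≈ 0.1264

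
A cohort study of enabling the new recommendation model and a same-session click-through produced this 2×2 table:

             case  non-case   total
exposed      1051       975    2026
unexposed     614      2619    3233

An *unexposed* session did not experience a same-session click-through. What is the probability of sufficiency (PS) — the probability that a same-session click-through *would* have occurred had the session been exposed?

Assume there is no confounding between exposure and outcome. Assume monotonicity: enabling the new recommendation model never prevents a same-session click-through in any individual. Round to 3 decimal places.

PS ≈ 0.406

p₁ = P(outcome | exposed) = 1051/2026 = 0.51876
p₀ = P(outcome | unexposed) = 614/3233 = 0.18992
Under exogeneity and monotonicity, PS = (p₁ − p₀)/(1 − p₀).
PS = (0.51876 − 0.18992) / 0.81008 ≈ 0.4059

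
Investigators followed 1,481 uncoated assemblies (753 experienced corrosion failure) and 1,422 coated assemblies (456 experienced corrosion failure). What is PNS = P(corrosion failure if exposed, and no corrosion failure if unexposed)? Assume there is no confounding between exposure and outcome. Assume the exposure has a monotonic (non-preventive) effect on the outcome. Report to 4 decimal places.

PNS ≈ 0.1878

p₁ = P(outcome | exposed) = 753/1481 = 0.50844
p₀ = P(outcome | unexposed) = 456/1422 = 0.32068
Under exogeneity and monotonicity, PNS = p₁ − p₀.
PNS = 0.50844 − 0.32068 = 0.18777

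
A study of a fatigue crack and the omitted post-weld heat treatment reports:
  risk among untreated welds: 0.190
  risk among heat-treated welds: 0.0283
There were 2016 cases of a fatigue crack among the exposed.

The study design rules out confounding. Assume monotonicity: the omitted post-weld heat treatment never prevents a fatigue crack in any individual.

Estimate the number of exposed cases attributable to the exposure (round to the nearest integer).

about 1716 cases

Let p₁ = 0.19, p₀ = 0.0283.
PN = (p₁ − p₀)/p₁ = (0.19 − 0.0283) / 0.19 ≈ 0.85105.
Attributable cases ≈ PN × (exposed cases) = 0.85105 × 2016 ≈ 1715.72.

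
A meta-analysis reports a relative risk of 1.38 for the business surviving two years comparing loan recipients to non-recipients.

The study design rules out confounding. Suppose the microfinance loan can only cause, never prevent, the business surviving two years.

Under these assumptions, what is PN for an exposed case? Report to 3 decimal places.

Under exogeneity and monotonicity, PN = (RR − 1) / RR = 1 − 1/RR.
PN = (1.38 − 1) / 1.38 = 0.38 / 1.38 ≈ 0.2754

PN ≈ 0.275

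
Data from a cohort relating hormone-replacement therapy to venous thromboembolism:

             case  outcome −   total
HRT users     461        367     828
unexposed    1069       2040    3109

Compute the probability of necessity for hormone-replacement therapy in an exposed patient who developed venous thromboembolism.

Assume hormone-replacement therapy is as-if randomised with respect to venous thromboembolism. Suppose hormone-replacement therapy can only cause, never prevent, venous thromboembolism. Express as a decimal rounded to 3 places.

p₁ = P(outcome | exposed) = 461/828 = 0.55676
p₀ = P(outcome | unexposed) = 1069/3109 = 0.34384
Under exogeneity and monotonicity, PN = (p₁ − p₀)/p₁.
PN = (0.55676 − 0.34384) / 0.55676 ≈ 0.3824

PN ≈ 0.382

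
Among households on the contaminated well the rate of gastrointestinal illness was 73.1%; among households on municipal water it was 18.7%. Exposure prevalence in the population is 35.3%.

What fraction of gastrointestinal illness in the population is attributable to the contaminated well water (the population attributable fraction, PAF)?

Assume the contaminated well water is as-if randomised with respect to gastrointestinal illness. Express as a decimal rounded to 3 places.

PAF ≈ 0.507

p₁ = 0.731, p₀ = 0.187.
Overall risk P(Y=1) = π·p₁ + (1−π)·p₀ = 0.353×0.731 + 0.647×0.187 = 0.37903.
Under exogeneity, PAF = [P(Y=1) − p₀] / P(Y=1).
PAF = (0.37903 − 0.187) / 0.37903 ≈ 0.5066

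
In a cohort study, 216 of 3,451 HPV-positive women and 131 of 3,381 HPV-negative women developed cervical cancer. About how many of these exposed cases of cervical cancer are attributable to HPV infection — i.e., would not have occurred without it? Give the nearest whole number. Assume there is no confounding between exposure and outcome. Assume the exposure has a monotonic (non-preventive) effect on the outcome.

p₁ = P(outcome | exposed) = 216/3451 = 0.062591
p₀ = P(outcome | unexposed) = 131/3381 = 0.038746
PN = (p₁ − p₀)/p₁ = (0.062591 − 0.038746) / 0.062591 ≈ 0.38096.
Attributable cases ≈ PN × (exposed cases) = 0.38096 × 216 ≈ 82.29.

about 82 cases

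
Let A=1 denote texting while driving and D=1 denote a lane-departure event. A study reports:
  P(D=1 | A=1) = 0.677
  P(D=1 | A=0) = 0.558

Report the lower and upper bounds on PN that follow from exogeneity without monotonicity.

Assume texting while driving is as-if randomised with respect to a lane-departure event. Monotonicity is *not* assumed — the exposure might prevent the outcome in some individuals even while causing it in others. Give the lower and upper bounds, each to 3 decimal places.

Let p₁ = 0.677, p₀ = 0.558.
Under exogeneity alone the bounds on PN are max{0,(p₁−p₀)/p₁} ≤ PN ≤ min{1,(1−p₀)/p₁}.
  lower = (p₁ − p₀)/p₁ = 0.119 / 0.677 ≈ 0.1758
  upper = min{1, (1 − p₀)/p₁} = 0.442 / 0.677 ≈ 0.6529

0.176 ≤ PN ≤ 0.653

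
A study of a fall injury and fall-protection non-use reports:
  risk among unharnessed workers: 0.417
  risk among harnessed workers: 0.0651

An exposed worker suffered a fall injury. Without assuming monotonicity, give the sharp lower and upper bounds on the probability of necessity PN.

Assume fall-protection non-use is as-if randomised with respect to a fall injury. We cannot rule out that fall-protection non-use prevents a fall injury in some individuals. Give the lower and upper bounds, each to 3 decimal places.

Let p₁ = 0.417, p₀ = 0.0651.
Under exogeneity alone the bounds on PN are max{0,(p₁−p₀)/p₁} ≤ PN ≤ min{1,(1−p₀)/p₁}.
  lower = (p₁ − p₀)/p₁ = 0.3519 / 0.417 ≈ 0.8439
  upper = min{1, (1 − p₀)/p₁} = 0.9349 / 0.417 ≈ 2.2420 → capped at 1

0.844 ≤ PN ≤ 1.000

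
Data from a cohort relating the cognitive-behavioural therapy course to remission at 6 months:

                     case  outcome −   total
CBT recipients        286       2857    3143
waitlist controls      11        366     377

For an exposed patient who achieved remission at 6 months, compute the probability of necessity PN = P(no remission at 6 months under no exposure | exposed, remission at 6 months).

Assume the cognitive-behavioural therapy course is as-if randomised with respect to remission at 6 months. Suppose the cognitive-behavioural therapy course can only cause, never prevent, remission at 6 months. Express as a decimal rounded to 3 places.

PN ≈ 0.679

p₁ = P(outcome | exposed) = 286/3143 = 0.090996
p₀ = P(outcome | unexposed) = 11/377 = 0.029178
Under exogeneity and monotonicity, PN = (p₁ − p₀) / p₁.
PN = (0.090996 − 0.029178) / 0.090996 = 0.061818 / 0.090996 ≈ 0.6794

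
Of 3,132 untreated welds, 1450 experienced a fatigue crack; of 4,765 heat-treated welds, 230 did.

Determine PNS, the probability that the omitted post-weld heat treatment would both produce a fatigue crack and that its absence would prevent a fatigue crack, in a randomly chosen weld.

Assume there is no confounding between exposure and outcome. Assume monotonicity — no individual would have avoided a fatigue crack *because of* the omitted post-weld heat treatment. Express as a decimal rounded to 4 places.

PNS ≈ 0.4147

p₁ = P(outcome | exposed) = 1450/3132 = 0.46296
p₀ = P(outcome | unexposed) = 230/4765 = 0.048269
Under exogeneity and monotonicity, PNS = p₁ − p₀.
PNS = 0.46296 − 0.048269 = 0.41469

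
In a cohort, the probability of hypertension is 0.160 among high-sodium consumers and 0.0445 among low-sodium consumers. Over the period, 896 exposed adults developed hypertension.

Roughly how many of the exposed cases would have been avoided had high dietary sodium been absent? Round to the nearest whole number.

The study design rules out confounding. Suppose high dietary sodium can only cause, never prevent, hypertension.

about 647 cases

Let p₁ = 0.16, p₀ = 0.0445.
PN = (p₁ − p₀)/p₁ = (0.16 − 0.0445) / 0.16 ≈ 0.72188.
Attributable cases ≈ PN × (exposed cases) = 0.72188 × 896 ≈ 646.80.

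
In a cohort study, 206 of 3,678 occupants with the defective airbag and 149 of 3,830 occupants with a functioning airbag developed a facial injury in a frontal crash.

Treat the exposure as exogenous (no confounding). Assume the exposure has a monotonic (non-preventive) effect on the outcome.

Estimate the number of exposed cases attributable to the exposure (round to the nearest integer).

about 63 cases

p₁ = P(outcome | exposed) = 206/3678 = 0.056009
p₀ = P(outcome | unexposed) = 149/3830 = 0.038903
PN = (p₁ − p₀)/p₁ = (0.056009 − 0.038903) / 0.056009 ≈ 0.30540.
Attributable cases ≈ PN × (exposed cases) = 0.30540 × 206 ≈ 62.91.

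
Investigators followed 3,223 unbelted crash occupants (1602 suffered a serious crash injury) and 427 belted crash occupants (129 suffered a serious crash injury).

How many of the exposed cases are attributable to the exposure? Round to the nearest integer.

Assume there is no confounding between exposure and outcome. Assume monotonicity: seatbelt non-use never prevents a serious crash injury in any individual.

about 628 cases

p₁ = P(outcome | exposed) = 1602/3223 = 0.49705
p₀ = P(outcome | unexposed) = 129/427 = 0.30211
PN = (p₁ − p₀)/p₁ = (0.49705 − 0.30211) / 0.49705 ≈ 0.39220.
Attributable cases ≈ PN × (exposed cases) = 0.39220 × 1602 ≈ 628.31.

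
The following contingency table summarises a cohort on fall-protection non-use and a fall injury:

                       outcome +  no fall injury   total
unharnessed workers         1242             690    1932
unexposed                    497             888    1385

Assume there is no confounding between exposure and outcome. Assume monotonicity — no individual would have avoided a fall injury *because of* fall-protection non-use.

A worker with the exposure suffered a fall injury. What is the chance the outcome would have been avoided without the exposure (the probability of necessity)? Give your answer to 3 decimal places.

p₁ = P(outcome | exposed) = 1242/1932 = 0.64286
p₀ = P(outcome | unexposed) = 497/1385 = 0.35884
Under exogeneity and monotonicity, PN = (p₁ − p₀) / p₁.
PN = (0.64286 − 0.35884) / 0.64286 = 0.28401 / 0.64286 ≈ 0.4418

PN ≈ 0.442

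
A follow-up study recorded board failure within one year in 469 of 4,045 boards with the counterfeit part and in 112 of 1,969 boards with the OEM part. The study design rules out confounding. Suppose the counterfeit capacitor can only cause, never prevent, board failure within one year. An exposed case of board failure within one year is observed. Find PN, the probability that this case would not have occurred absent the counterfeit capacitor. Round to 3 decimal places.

p₁ = P(outcome | exposed) = 469/4045 = 0.11595
p₀ = P(outcome | unexposed) = 112/1969 = 0.056882
Under exogeneity and monotonicity, PN = (p₁ − p₀) / p₁.
PN = (0.11595 − 0.056882) / 0.11595 = 0.059064 / 0.11595 ≈ 0.5094

PN ≈ 0.509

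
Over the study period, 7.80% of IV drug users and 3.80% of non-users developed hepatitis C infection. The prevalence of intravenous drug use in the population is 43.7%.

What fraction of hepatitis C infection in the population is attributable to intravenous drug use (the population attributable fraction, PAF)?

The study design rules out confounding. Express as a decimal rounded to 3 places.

p₁ = 0.078, p₀ = 0.038.
Overall risk P(Y=1) = π·p₁ + (1−π)·p₀ = 0.437×0.078 + 0.563×0.038 = 0.05548.
Under exogeneity, PAF = [P(Y=1) − p₀] / P(Y=1).
PAF = (0.05548 − 0.038) / 0.05548 ≈ 0.3151

PAF ≈ 0.315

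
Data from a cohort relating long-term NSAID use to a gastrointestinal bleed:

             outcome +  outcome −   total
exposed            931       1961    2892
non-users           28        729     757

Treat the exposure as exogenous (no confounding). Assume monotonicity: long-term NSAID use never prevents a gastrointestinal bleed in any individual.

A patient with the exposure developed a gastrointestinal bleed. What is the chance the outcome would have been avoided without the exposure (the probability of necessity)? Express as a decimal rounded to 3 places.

p₁ = P(outcome | exposed) = 931/2892 = 0.32192
p₀ = P(outcome | unexposed) = 28/757 = 0.036988
Under exogeneity and monotonicity, PN = (p₁ − p₀)/p₁.
PN = (0.32192 − 0.036988) / 0.32192 ≈ 0.8851

PN ≈ 0.885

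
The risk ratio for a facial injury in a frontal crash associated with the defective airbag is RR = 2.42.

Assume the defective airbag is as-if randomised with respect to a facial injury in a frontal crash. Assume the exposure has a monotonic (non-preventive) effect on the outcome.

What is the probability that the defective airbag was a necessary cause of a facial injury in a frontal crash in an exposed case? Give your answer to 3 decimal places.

Under exogeneity and monotonicity, PN = (RR − 1) / RR = 1 − 1/RR.
PN = (2.42 − 1) / 2.42 = 1.42 / 2.42 ≈ 0.5868

PN ≈ 0.587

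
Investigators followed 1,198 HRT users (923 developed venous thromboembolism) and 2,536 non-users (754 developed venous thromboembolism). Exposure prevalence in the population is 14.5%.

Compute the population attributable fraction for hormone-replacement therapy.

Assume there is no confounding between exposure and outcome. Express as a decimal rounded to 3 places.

PAF ≈ 0.187

p₁ = P(outcome | exposed) = 923/1198 = 0.77045
p₀ = P(outcome | unexposed) = 754/2536 = 0.29732
Overall risk P(Y=1) = π·p₁ + (1−π)·p₀ = 0.145×0.77045 + 0.855×0.29732 = 0.36592.
Under exogeneity, PAF = [P(Y=1) − p₀] / P(Y=1).
PAF = (0.36592 − 0.29732) / 0.36592 ≈ 0.1875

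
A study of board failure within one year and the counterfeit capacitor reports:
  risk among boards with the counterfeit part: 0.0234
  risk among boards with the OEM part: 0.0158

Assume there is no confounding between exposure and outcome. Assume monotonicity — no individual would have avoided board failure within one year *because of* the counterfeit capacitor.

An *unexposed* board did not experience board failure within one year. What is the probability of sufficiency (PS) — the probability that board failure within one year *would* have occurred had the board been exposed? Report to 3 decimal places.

PS ≈ 0.008

Let p₁ = 0.0234, p₀ = 0.0158.
Under exogeneity and monotonicity, PS = (p₁ − p₀) / (1 − p₀).
PS = (0.0234 − 0.0158) / (1 − 0.0158) = 0.0076 / 0.9842 ≈ 0.0077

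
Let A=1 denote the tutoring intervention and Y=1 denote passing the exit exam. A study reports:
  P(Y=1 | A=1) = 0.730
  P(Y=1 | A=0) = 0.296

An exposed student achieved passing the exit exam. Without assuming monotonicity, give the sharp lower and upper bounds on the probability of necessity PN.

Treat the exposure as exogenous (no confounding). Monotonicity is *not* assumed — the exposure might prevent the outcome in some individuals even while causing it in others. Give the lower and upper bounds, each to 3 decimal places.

0.595 ≤ PN ≤ 0.964

Let p₁ = 0.73, p₀ = 0.296.
Under exogeneity alone the bounds on PN are max{0,(p₁−p₀)/p₁} ≤ PN ≤ min{1,(1−p₀)/p₁}.
  lower = (p₁ − p₀)/p₁ = 0.434 / 0.73 ≈ 0.5945
  upper = min{1, (1 − p₀)/p₁} = 0.704 / 0.73 ≈ 0.9644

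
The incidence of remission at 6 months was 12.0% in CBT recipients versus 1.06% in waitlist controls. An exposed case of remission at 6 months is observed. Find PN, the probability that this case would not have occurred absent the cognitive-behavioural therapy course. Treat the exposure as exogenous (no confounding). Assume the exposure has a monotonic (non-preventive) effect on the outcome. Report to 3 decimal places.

PN ≈ 0.912

p₁ = 0.12, p₀ = 0.0106.
Under exogeneity and monotonicity, PN = (p₁ − p₀) / p₁.
PN = (0.12 − 0.0106) / 0.12 = 0.1094 / 0.12 ≈ 0.9117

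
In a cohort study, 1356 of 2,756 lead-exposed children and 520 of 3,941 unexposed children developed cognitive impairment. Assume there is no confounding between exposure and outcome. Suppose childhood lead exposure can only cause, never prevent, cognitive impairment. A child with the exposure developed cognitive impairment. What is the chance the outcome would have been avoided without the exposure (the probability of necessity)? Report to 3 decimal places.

PN ≈ 0.732

p₁ = P(outcome | exposed) = 1356/2756 = 0.49202
p₀ = P(outcome | unexposed) = 520/3941 = 0.13195
Under exogeneity and monotonicity, PN = (p₁ − p₀) / p₁.
PN = (0.49202 − 0.13195) / 0.49202 = 0.36007 / 0.49202 ≈ 0.7318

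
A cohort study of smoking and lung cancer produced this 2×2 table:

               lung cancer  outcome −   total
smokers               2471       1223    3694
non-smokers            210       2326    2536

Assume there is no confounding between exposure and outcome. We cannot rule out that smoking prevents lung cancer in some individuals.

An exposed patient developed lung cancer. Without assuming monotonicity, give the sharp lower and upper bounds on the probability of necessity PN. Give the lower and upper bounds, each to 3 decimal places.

p₁ = P(outcome | exposed) = 2471/3694 = 0.66892
p₀ = P(outcome | unexposed) = 210/2536 = 0.082808
Under exogeneity alone the bounds on PN are max{0,(p₁−p₀)/p₁} ≤ PN ≤ min{1,(1−p₀)/p₁}.
  lower = (p₁ − p₀)/p₁ = 0.58612 / 0.66892 ≈ 0.8762
  upper = min{1, (1 − p₀)/p₁} = 0.91719 / 0.66892 ≈ 1.3711 → capped at 1

0.876 ≤ PN ≤ 1.000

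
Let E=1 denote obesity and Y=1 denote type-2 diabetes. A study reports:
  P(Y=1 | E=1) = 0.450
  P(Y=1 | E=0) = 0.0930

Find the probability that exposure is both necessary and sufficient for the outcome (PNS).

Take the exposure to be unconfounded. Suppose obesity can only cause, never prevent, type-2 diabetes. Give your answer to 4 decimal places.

PNS ≈ 0.3570

Let p₁ = 0.45, p₀ = 0.093.
Under exogeneity and monotonicity, PNS = p₁ − p₀.
PNS = 0.45 − 0.093 = 0.357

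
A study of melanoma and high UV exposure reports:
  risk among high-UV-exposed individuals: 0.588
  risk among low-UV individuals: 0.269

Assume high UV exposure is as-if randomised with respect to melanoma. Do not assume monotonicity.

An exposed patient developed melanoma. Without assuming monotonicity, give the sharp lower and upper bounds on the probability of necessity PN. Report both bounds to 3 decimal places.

0.543 ≤ PN ≤ 1.000

Let p₁ = 0.588, p₀ = 0.269.
Under exogeneity alone the bounds on PN are max{0,(p₁−p₀)/p₁} ≤ PN ≤ min{1,(1−p₀)/p₁}.
  lower = (p₁ − p₀)/p₁ = 0.319 / 0.588 ≈ 0.5425
  upper = min{1, (1 − p₀)/p₁} = 0.731 / 0.588 ≈ 1.2432 → capped at 1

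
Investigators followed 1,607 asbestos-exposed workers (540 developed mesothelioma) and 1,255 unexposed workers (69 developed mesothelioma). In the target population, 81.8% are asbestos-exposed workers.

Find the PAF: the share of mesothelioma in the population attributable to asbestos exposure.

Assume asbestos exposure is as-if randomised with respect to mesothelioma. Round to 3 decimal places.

p₁ = P(outcome | exposed) = 540/1607 = 0.33603
p₀ = P(outcome | unexposed) = 69/1255 = 0.05498
Overall risk P(Y=1) = π·p₁ + (1−π)·p₀ = 0.818×0.33603 + 0.182×0.05498 = 0.28488.
Under exogeneity, PAF = [P(Y=1) − p₀] / P(Y=1).
PAF = (0.28488 − 0.05498) / 0.28488 ≈ 0.8070

PAF ≈ 0.807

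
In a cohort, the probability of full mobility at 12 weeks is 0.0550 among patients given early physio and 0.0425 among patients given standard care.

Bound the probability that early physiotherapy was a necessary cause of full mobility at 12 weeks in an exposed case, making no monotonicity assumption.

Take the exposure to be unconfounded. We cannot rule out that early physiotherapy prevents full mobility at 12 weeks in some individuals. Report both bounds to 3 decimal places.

0.227 ≤ PN ≤ 1.000

Let p₁ = 0.055, p₀ = 0.0425.
Under exogeneity alone the bounds on PN are max{0,(p₁−p₀)/p₁} ≤ PN ≤ min{1,(1−p₀)/p₁}.
  lower = (p₁ − p₀)/p₁ = 0.0125 / 0.055 ≈ 0.2273
  upper = min{1, (1 − p₀)/p₁} = 0.9575 / 0.055 ≈ 17.4091 → capped at 1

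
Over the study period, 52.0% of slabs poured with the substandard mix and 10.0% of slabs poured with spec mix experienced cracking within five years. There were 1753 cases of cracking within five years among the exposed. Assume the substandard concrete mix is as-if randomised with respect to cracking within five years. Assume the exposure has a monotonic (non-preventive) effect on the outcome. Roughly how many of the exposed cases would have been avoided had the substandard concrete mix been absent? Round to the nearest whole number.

p₁ = 0.52, p₀ = 0.1.
PN = (p₁ − p₀)/p₁ = (0.52 − 0.1) / 0.52 ≈ 0.80769.
Attributable cases ≈ PN × (exposed cases) = 0.80769 × 1753 ≈ 1415.88.

about 1416 cases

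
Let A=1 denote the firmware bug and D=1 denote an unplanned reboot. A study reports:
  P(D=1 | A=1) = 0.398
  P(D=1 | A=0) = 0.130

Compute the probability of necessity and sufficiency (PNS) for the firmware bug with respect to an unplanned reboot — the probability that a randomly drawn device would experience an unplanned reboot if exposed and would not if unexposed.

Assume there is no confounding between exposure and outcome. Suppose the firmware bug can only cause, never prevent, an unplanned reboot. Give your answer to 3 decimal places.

PNS ≈ 0.268

Let p₁ = 0.398, p₀ = 0.13.
Under exogeneity and monotonicity, PNS = p₁ − p₀.
PNS = 0.398 − 0.13 = 0.268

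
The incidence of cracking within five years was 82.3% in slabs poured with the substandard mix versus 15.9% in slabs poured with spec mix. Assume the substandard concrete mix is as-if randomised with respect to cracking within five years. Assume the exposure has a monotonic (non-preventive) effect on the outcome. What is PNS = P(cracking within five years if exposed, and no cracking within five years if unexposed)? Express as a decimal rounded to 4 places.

PNS ≈ 0.6640

p₁ = 0.823, p₀ = 0.159.
Under exogeneity and monotonicity, PNS = p₁ − p₀.
PNS = 0.823 − 0.159 = 0.664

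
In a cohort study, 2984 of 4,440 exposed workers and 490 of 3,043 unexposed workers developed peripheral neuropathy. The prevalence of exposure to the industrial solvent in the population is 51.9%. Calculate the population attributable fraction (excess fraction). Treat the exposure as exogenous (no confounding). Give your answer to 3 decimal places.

p₁ = P(outcome | exposed) = 2984/4440 = 0.67207
p₀ = P(outcome | unexposed) = 490/3043 = 0.16103
Overall risk P(Y=1) = π·p₁ + (1−π)·p₀ = 0.519×0.67207 + 0.481×0.16103 = 0.42626.
Under exogeneity, PAF = [P(Y=1) − p₀] / P(Y=1).
PAF = (0.42626 − 0.16103) / 0.42626 ≈ 0.6222

PAF ≈ 0.622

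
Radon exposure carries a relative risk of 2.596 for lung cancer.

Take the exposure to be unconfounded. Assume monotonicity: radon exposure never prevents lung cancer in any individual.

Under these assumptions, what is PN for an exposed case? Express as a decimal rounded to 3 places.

PN ≈ 0.615

Under exogeneity and monotonicity, PN = (RR − 1) / RR = 1 − 1/RR.
PN = (2.596 − 1) / 2.596 = 1.596 / 2.596 ≈ 0.6148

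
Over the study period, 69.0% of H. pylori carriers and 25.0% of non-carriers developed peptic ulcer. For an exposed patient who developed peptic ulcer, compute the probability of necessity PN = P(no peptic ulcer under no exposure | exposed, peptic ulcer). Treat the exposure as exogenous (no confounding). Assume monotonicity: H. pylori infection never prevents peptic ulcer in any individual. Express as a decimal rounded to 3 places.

p₁ = 0.69, p₀ = 0.25.
Under exogeneity and monotonicity, PN = (p₁ − p₀) / p₁.
PN = (0.69 − 0.25) / 0.69 = 0.44 / 0.69 ≈ 0.6377

PN ≈ 0.638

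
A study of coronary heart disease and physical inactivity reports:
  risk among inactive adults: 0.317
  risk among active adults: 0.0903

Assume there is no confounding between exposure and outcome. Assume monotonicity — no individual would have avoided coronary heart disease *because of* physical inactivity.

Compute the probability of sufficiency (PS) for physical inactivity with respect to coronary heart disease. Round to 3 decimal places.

PS ≈ 0.249

Let p₁ = 0.317, p₀ = 0.0903.
Under exogeneity and monotonicity, PS = (p₁ − p₀) / (1 − p₀).
PS = (0.317 − 0.0903) / (1 − 0.0903) = 0.2267 / 0.9097 ≈ 0.2492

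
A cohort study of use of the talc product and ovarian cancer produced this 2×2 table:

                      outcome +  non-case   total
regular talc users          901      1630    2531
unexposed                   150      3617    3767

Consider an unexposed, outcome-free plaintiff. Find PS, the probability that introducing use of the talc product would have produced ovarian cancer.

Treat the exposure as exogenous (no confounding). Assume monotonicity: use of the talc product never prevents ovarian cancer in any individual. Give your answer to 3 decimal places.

PS ≈ 0.329

p₁ = P(outcome | exposed) = 901/2531 = 0.35599
p₀ = P(outcome | unexposed) = 150/3767 = 0.039819
Under exogeneity and monotonicity, PS = (p₁ − p₀)/(1 − p₀).
PS = (0.35599 − 0.039819) / 0.96018 ≈ 0.3293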